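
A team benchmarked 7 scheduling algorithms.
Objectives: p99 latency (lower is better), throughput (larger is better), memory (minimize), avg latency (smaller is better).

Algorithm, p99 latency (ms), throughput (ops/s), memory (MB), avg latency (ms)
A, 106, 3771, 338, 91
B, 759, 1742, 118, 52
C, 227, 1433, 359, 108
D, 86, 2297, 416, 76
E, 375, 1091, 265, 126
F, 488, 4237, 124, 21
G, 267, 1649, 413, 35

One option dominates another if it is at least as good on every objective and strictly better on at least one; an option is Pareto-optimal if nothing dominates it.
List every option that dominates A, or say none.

none

B: worse on p99 latency (759 vs 106).
C: worse on p99 latency (227 vs 106).
D: worse on throughput (2297 vs 3771).
E: worse on p99 latency (375 vs 106).
F: worse on p99 latency (488 vs 106).
G: worse on p99 latency (267 vs 106).
No option dominates A.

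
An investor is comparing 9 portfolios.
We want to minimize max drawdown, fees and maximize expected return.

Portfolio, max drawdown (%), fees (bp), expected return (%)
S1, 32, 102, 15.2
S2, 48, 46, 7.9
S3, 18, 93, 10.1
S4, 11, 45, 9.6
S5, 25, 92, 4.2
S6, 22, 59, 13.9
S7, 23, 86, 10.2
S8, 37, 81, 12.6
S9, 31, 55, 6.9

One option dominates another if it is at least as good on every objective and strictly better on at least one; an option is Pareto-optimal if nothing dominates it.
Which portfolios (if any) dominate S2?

S4

S4: max drawdown 11≤48, fees 45≤46, expected return 9.6≥7.9 — dominates S2.
Others (S1, S3, S5, S6, S7, S8, S9) are each worse than S2 on at least one objective.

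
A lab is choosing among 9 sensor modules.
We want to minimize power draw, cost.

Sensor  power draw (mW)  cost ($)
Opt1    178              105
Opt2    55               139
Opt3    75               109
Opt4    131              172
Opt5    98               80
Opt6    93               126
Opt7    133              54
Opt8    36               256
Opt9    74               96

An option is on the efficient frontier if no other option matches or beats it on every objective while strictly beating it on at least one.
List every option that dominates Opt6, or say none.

Opt3, Opt9

Opt3: power draw 75≤93, cost 109≤126 — dominates Opt6.
Opt9: power draw 74≤93, cost 96≤126 — dominates Opt6.
Others (Opt1, Opt2, Opt4, Opt5, Opt7, Opt8) are each worse than Opt6 on at least one objective.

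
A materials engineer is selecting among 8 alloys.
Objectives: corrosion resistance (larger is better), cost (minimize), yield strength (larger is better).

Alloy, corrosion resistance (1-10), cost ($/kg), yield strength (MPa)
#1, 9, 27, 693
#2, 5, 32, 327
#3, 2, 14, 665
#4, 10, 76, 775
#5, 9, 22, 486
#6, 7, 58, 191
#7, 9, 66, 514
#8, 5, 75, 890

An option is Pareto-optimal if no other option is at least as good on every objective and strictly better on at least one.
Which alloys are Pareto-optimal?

#1, #3, #4, #5, #8

#1: not dominated.
#2: dominated by #1 (corrosion resistance 9≥5, cost 27≤32, yield strength 693≥327).
#3: not dominated (best cost).
#4: not dominated (best corrosion resistance).
#5: not dominated.
#6: dominated by #1 (corrosion resistance 9≥7, cost 27≤58, yield strength 693≥191).
#7: dominated by #1 (corrosion resistance 9≥9, cost 27≤66, yield strength 693≥514).
#8: not dominated (best yield strength).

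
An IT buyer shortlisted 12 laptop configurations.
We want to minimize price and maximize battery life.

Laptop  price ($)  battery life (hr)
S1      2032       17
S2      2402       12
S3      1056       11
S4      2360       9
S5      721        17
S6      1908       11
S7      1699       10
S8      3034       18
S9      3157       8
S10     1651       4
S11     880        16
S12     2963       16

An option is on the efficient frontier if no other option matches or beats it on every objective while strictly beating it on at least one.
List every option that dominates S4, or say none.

S1, S3, S5, S6, S7, S11

S1: price 2032≤2360, battery life 17≥9 — dominates S4.
S3: price 1056≤2360, battery life 11≥9 — dominates S4.
S5: price 721≤2360, battery life 17≥9 — dominates S4.
S6: price 1908≤2360, battery life 11≥9 — dominates S4.
S7: price 1699≤2360, battery life 10≥9 — dominates S4.
S11: price 880≤2360, battery life 16≥9 — dominates S4.
Others (S2, S8, S9, S10, S12) are each worse than S4 on at least one objective.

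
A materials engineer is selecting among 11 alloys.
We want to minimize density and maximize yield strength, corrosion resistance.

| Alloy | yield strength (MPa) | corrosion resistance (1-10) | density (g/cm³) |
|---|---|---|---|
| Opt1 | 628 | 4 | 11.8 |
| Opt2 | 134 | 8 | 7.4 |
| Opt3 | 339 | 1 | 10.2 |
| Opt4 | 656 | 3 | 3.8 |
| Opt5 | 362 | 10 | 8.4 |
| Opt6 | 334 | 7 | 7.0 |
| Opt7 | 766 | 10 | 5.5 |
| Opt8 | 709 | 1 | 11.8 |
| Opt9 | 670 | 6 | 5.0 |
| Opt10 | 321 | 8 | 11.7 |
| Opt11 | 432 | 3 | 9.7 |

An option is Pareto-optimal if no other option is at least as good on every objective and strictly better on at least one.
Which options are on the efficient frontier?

Opt1: dominated by Opt7 (yield strength 766≥628, corrosion resistance 10≥4, density 5.5≤11.8).
Opt2: dominated by Opt7 (yield strength 766≥134, corrosion resistance 10≥8, density 5.5≤7.4).
Opt3: dominated by Opt4 (yield strength 656≥339, corrosion resistance 3≥1, density 3.8≤10.2).
Opt4: not dominated (best density).
Opt5: dominated by Opt7 (yield strength 766≥362, corrosion resistance 10≥10, density 5.5≤8.4).
Opt6: dominated by Opt7 (yield strength 766≥334, corrosion resistance 10≥7, density 5.5≤7.0).
Opt7: not dominated (best yield strength).
Opt8: dominated by Opt7 (yield strength 766≥709, corrosion resistance 10≥1, density 5.5≤11.8).
Opt9: not dominated.
Opt10: dominated by Opt5 (yield strength 362≥321, corrosion resistance 10≥8, density 8.4≤11.7).
Opt11: dominated by Opt4 (yield strength 656≥432, corrosion resistance 3≥3, density 3.8≤9.7).

Opt4, Opt7, Opt9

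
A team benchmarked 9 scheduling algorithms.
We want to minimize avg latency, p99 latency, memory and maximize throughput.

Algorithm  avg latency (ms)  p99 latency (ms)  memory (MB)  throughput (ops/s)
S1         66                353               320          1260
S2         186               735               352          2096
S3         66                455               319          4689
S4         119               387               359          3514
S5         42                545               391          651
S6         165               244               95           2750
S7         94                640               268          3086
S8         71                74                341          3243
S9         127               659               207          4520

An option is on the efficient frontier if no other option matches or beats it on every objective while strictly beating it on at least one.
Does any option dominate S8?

No

S1: worse on p99 latency (353 vs 74).
S2: worse on avg latency (186 vs 71).
S3: worse on p99 latency (455 vs 74).
S4: worse on avg latency (119 vs 71).
S5: worse on p99 latency (545 vs 74).
S6: worse on avg latency (165 vs 71).
S7: worse on avg latency (94 vs 71).
S9: worse on avg latency (127 vs 71).
No option is at least as good as S8 on every objective and strictly better on one.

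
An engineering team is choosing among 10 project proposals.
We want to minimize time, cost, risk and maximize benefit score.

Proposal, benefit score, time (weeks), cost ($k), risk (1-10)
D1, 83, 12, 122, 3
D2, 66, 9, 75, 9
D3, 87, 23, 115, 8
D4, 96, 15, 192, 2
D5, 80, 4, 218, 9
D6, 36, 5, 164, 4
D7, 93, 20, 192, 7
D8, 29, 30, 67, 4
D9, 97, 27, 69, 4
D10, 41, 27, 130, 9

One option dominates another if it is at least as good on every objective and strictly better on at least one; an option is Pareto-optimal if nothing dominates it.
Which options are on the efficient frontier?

D1, D2, D3, D4, D5, D6, D8, D9

D1: not dominated.
D2: not dominated.
D3: not dominated.
D4: not dominated (best risk).
D5: not dominated (best time).
D6: not dominated.
D7: dominated by D4 (benefit score 96≥93, time 15≤20, cost 192≤192, risk 2≤7).
D8: not dominated (best cost).
D9: not dominated (best benefit score).
D10: dominated by D1 (benefit score 83≥41, time 12≤27, cost 122≤130, risk 3≤9).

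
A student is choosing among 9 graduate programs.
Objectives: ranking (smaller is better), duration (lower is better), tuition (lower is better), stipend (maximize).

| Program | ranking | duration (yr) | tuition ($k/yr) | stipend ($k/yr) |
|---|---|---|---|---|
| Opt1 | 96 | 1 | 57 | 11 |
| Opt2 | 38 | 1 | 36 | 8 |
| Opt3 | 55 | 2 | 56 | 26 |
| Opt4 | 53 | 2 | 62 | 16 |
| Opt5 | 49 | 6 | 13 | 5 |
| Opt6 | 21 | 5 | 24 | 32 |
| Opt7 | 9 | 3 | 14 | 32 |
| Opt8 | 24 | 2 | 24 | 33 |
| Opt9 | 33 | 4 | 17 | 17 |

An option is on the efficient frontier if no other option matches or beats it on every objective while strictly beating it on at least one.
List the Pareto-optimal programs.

Opt1: not dominated.
Opt2: not dominated.
Opt3: dominated by Opt8 (ranking 24≤55, duration 2≤2, tuition 24≤56, stipend 33≥26).
Opt4: dominated by Opt8 (ranking 24≤53, duration 2≤2, tuition 24≤62, stipend 33≥16).
Opt5: not dominated (best tuition).
Opt6: dominated by Opt7 (ranking 9≤21, duration 3≤5, tuition 14≤24, stipend 32≥32).
Opt7: not dominated (best ranking).
Opt8: not dominated (best stipend).
Opt9: dominated by Opt7 (ranking 9≤33, duration 3≤4, tuition 14≤17, stipend 32≥17).

Opt1, Opt2, Opt5, Opt7, Opt8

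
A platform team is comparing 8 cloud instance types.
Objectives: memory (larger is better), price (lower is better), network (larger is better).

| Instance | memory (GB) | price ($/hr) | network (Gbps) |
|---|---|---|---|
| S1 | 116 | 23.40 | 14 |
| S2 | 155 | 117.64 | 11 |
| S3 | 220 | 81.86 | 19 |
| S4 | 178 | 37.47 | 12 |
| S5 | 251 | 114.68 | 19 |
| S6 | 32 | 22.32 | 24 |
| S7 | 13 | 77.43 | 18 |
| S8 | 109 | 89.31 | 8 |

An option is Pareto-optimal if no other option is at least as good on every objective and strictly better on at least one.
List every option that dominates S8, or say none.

S1: memory 116≥109, price 23.40≤89.31, network 14≥8 — dominates S8.
S3: memory 220≥109, price 81.86≤89.31, network 19≥8 — dominates S8.
S4: memory 178≥109, price 37.47≤89.31, network 12≥8 — dominates S8.
Others (S2, S5, S6, S7) are each worse than S8 on at least one objective.

S1, S3, S4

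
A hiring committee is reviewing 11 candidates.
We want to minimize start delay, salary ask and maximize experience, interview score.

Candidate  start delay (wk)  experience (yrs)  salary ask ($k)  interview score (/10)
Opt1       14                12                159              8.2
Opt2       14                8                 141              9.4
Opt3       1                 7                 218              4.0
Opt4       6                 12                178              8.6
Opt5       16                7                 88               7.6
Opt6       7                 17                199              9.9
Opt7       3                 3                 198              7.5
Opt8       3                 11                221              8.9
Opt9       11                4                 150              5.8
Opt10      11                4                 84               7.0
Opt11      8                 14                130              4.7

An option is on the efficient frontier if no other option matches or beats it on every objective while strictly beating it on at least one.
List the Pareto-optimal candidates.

Opt1, Opt2, Opt3, Opt4, Opt5, Opt6, Opt7, Opt8, Opt10, Opt11

Opt1: not dominated.
Opt2: not dominated.
Opt3: not dominated (best start delay).
Opt4: not dominated.
Opt5: not dominated.
Opt6: not dominated (best experience).
Opt7: not dominated.
Opt8: not dominated.
Opt9: dominated by Opt10 (start delay 11≤11, experience 4≥4, salary ask 84≤150, interview score 7.0≥5.8).
Opt10: not dominated (best salary ask).
Opt11: not dominated.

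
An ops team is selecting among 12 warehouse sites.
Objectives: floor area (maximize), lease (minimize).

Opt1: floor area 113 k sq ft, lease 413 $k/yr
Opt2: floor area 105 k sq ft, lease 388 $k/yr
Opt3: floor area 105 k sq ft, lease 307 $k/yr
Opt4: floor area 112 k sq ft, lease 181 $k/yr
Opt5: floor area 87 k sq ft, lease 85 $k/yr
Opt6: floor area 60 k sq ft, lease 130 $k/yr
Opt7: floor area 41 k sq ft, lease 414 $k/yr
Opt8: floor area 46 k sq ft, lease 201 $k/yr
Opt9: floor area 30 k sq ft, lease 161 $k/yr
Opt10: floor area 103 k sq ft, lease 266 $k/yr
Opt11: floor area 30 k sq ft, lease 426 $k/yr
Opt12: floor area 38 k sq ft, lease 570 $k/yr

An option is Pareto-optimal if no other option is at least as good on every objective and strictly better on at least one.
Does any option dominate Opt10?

Yes

Opt4 vs Opt10: floor area 112≥103, lease 181≤266 — Opt4 is at least as good on every objective and strictly better on at least one, so Opt4 dominates Opt10.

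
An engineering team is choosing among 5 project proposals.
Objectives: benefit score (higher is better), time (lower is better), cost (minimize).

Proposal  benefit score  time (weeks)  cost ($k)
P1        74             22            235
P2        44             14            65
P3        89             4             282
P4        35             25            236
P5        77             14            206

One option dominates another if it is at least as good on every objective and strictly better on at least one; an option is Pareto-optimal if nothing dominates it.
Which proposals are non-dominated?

P1: dominated by P5 (benefit score 77≥74, time 14≤22, cost 206≤235).
P2: not dominated (best cost).
P3: not dominated (best benefit score).
P4: dominated by P1 (benefit score 74≥35, time 22≤25, cost 235≤236).
P5: not dominated.

P2, P3, P5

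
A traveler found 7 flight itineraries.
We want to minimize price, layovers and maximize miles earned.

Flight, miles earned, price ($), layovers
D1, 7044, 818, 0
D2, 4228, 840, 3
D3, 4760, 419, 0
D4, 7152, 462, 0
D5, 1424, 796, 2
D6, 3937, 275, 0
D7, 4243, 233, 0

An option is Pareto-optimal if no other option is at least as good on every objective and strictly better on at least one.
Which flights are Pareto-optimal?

D1: dominated by D4 (miles earned 7152≥7044, price 462≤818, layovers 0≤0).
D2: dominated by D1 (miles earned 7044≥4228, price 818≤840, layovers 0≤3).
D3: not dominated.
D4: not dominated (best miles earned).
D5: dominated by D3 (miles earned 4760≥1424, price 419≤796, layovers 0≤2).
D6: dominated by D7 (miles earned 4243≥3937, price 233≤275, layovers 0≤0).
D7: not dominated (best price).

D3, D4, D7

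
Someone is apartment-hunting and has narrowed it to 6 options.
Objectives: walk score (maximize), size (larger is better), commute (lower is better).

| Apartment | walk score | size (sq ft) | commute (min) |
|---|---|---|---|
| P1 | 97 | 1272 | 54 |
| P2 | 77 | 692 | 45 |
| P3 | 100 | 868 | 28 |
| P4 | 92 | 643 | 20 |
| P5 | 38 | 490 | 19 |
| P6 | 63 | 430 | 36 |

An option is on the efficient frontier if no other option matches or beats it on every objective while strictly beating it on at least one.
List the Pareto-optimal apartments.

P1, P3, P4, P5

P1: not dominated (best size).
P2: dominated by P3 (walk score 100≥77, size 868≥692, commute 28≤45).
P3: not dominated (best walk score).
P4: not dominated.
P5: not dominated (best commute).
P6: dominated by P3 (walk score 100≥63, size 868≥430, commute 28≤36).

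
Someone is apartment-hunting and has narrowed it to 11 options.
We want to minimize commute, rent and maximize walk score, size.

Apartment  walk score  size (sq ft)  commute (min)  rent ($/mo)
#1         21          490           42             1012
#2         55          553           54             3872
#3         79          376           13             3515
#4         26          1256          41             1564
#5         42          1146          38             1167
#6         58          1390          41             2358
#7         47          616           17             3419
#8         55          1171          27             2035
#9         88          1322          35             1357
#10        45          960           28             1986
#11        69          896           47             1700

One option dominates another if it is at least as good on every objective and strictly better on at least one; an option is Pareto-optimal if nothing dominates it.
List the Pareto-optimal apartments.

#1: not dominated (best rent).
#2: dominated by #6 (walk score 58≥55, size 1390≥553, commute 41≤54, rent 2358≤3872).
#3: not dominated (best commute).
#4: dominated by #9 (walk score 88≥26, size 1322≥1256, commute 35≤41, rent 1357≤1564).
#5: not dominated.
#6: not dominated (best size).
#7: not dominated.
#8: not dominated.
#9: not dominated (best walk score).
#10: not dominated.
#11: dominated by #9 (walk score 88≥69, size 1322≥896, commute 35≤47, rent 1357≤1700).

#1, #3, #5, #6, #7, #8, #9, #10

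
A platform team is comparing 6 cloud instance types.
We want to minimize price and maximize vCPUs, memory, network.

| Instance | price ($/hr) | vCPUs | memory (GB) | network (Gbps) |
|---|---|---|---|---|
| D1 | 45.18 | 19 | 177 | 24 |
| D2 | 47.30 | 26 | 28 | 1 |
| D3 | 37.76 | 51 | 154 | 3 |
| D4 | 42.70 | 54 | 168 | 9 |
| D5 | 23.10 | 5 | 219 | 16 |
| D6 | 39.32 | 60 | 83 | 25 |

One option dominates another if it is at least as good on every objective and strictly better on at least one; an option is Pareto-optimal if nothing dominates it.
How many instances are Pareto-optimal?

D1: not dominated.
D2: dominated by D3 (price 37.76≤47.30, vCPUs 51≥26, memory 154≥28, network 3≥1).
D3: not dominated.
D4: not dominated.
D5: not dominated (best price).
D6: not dominated (best vCPUs).
Pareto-optimal: D1, D3, D4, D5, D6 → 5.

5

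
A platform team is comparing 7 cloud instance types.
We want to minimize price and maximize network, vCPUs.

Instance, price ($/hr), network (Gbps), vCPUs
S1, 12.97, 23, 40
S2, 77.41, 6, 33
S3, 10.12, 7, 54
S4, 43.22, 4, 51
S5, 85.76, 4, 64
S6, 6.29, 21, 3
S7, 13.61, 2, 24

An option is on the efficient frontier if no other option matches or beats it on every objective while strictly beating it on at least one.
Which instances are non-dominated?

S1: not dominated (best network).
S2: dominated by S1 (price 12.97≤77.41, network 23≥6, vCPUs 40≥33).
S3: not dominated.
S4: dominated by S3 (price 10.12≤43.22, network 7≥4, vCPUs 54≥51).
S5: not dominated (best vCPUs).
S6: not dominated (best price).
S7: dominated by S1 (price 12.97≤13.61, network 23≥2, vCPUs 40≥24).

S1, S3, S5, S6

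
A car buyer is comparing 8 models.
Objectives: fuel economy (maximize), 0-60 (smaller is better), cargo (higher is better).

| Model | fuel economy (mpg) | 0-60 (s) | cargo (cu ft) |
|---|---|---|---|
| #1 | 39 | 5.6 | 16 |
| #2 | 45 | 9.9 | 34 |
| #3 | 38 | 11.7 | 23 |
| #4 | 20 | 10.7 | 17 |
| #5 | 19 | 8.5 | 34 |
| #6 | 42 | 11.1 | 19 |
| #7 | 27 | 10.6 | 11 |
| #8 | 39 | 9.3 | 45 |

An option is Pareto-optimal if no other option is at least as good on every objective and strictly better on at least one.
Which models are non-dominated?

#1: not dominated (best 0-60).
#2: not dominated (best fuel economy).
#3: dominated by #2 (fuel economy 45≥38, 0-60 9.9≤11.7, cargo 34≥23).
#4: dominated by #2 (fuel economy 45≥20, 0-60 9.9≤10.7, cargo 34≥17).
#5: not dominated.
#6: dominated by #2 (fuel economy 45≥42, 0-60 9.9≤11.1, cargo 34≥19).
#7: dominated by #1 (fuel economy 39≥27, 0-60 5.6≤10.6, cargo 16≥11).
#8: not dominated (best cargo).

#1, #2, #5, #8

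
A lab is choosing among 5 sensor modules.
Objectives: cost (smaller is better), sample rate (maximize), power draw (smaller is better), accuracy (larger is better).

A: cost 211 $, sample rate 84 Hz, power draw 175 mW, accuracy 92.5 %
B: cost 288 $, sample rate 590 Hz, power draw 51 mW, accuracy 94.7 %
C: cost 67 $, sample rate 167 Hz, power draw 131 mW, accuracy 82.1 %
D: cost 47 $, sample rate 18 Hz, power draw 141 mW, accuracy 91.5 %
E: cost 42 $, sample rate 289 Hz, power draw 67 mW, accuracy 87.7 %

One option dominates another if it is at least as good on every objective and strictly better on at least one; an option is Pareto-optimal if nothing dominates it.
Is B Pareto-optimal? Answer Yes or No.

A: worse on sample rate (84 vs 590).
C: worse on sample rate (167 vs 590).
D: worse on sample rate (18 vs 590).
E: worse on sample rate (289 vs 590).
No option is at least as good as B on every objective and strictly better on one.

Yes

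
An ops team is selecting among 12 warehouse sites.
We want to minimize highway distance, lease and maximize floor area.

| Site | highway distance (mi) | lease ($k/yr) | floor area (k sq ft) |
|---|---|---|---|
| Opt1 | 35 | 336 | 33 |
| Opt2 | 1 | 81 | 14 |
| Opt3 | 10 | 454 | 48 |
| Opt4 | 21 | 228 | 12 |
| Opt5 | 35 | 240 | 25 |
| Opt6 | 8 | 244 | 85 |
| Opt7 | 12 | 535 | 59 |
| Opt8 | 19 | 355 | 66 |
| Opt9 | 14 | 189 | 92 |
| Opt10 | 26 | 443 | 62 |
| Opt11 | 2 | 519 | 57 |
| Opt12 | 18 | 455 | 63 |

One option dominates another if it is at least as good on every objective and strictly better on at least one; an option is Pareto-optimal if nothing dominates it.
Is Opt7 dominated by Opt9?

Opt9 vs Opt7: Opt9 is worse on highway distance (14 vs 12), so it does not dominate Opt7.

No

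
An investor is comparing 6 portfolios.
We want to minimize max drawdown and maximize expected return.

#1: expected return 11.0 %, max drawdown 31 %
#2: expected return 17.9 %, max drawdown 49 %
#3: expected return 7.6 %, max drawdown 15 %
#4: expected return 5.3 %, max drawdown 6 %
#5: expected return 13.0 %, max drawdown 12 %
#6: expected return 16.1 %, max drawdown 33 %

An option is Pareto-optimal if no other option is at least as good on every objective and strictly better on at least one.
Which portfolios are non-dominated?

#2, #4, #5, #6

#1: dominated by #5 (expected return 13.0≥11.0, max drawdown 12≤31).
#2: not dominated (best expected return).
#3: dominated by #5 (expected return 13.0≥7.6, max drawdown 12≤15).
#4: not dominated (best max drawdown).
#5: not dominated.
#6: not dominated.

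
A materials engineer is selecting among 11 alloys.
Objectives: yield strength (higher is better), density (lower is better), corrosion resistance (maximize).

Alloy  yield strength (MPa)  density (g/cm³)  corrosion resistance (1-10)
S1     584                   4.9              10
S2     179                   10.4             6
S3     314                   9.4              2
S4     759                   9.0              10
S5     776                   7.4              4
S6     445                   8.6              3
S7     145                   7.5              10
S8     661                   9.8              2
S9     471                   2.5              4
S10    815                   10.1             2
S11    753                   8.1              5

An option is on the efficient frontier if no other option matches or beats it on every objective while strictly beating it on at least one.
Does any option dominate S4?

S1: worse on yield strength (584 vs 759).
S2: worse on yield strength (179 vs 759).
S3: worse on yield strength (314 vs 759).
S5: worse on corrosion resistance (4 vs 10).
S6: worse on yield strength (445 vs 759).
S7: worse on yield strength (145 vs 759).
S8: worse on yield strength (661 vs 759).
S9: worse on yield strength (471 vs 759).
S10: worse on density (10.1 vs 9.0).
S11: worse on yield strength (753 vs 759).
No option is at least as good as S4 on every objective and strictly better on one.

No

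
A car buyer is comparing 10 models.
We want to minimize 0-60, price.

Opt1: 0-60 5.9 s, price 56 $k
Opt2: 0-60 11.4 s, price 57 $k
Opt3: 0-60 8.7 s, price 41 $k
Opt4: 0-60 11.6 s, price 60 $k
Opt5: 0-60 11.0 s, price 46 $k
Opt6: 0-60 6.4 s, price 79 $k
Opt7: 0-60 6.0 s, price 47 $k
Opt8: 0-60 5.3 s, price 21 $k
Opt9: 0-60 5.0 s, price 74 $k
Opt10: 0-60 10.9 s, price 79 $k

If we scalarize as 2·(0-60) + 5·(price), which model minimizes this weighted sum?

Opt1: 2·5.9 + 5·56 = 291.8
Opt2: 2·11.4 + 5·57 = 307.8
Opt3: 2·8.7 + 5·41 = 222.4
Opt4: 2·11.6 + 5·60 = 323.2
Opt5: 2·11.0 + 5·46 = 252.0
Opt6: 2·6.4 + 5·79 = 407.8
Opt7: 2·6.0 + 5·47 = 247.0
Opt8: 2·5.3 + 5·21 = 115.6
Opt9: 2·5.0 + 5·74 = 380.0
Opt10: 2·10.9 + 5·79 = 416.8
Lowest: Opt8 at 115.6.

Opt8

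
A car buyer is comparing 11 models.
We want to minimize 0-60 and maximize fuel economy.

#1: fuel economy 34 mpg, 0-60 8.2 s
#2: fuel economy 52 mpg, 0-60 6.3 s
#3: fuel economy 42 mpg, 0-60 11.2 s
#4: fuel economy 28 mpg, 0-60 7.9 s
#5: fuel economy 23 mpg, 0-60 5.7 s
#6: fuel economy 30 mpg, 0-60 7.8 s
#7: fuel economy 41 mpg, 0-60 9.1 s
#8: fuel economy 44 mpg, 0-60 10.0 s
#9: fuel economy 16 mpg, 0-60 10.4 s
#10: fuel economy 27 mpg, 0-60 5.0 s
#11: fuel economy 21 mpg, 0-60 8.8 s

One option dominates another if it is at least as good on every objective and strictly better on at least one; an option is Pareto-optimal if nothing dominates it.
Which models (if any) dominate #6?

#2

#2: fuel economy 52≥30, 0-60 6.3≤7.8 — dominates #6.
Others (#1, #3, #4, #5, #7, #8, #9, #10, #11) are each worse than #6 on at least one objective.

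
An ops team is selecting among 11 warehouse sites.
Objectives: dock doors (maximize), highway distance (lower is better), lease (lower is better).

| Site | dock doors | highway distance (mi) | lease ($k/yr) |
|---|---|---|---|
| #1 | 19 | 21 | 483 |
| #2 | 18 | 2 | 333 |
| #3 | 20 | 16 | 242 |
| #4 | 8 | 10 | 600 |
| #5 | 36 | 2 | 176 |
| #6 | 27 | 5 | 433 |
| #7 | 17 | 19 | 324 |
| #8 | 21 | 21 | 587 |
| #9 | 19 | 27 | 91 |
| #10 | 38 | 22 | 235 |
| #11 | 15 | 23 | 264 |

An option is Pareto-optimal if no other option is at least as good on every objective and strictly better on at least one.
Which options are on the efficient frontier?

#5, #9, #10

#1: dominated by #3 (dock doors 20≥19, highway distance 16≤21, lease 242≤483).
#2: dominated by #5 (dock doors 36≥18, highway distance 2≤2, lease 176≤333).
#3: dominated by #5 (dock doors 36≥20, highway distance 2≤16, lease 176≤242).
#4: dominated by #2 (dock doors 18≥8, highway distance 2≤10, lease 333≤600).
#5: not dominated.
#6: dominated by #5 (dock doors 36≥27, highway distance 2≤5, lease 176≤433).
#7: dominated by #3 (dock doors 20≥17, highway distance 16≤19, lease 242≤324).
#8: dominated by #5 (dock doors 36≥21, highway distance 2≤21, lease 176≤587).
#9: not dominated (best lease).
#10: not dominated (best dock doors).
#11: dominated by #3 (dock doors 20≥15, highway distance 16≤23, lease 242≤264).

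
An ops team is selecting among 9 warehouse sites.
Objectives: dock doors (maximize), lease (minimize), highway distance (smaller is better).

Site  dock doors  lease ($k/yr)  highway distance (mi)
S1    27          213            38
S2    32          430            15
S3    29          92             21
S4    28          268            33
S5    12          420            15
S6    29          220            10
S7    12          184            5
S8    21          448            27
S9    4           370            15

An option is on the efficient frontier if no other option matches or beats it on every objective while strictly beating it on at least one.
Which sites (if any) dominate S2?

none

S1: worse on dock doors (27 vs 32).
S3: worse on dock doors (29 vs 32).
S4: worse on dock doors (28 vs 32).
S5: worse on dock doors (12 vs 32).
S6: worse on dock doors (29 vs 32).
S7: worse on dock doors (12 vs 32).
S8: worse on dock doors (21 vs 32).
S9: worse on dock doors (4 vs 32).
No option dominates S2.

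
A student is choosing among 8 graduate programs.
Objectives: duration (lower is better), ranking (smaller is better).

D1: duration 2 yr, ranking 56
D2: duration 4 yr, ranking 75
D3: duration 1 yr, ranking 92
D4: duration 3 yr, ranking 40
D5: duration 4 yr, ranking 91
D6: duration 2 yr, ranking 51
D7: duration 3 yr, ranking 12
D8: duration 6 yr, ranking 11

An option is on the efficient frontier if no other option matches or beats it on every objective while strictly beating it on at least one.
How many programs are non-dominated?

D1: dominated by D6 (duration 2≤2, ranking 51≤56).
D2: dominated by D1 (duration 2≤4, ranking 56≤75).
D3: not dominated (best duration).
D4: dominated by D7 (duration 3≤3, ranking 12≤40).
D5: dominated by D1 (duration 2≤4, ranking 56≤91).
D6: not dominated.
D7: not dominated.
D8: not dominated (best ranking).
Pareto-optimal: D3, D6, D7, D8 → 4.

4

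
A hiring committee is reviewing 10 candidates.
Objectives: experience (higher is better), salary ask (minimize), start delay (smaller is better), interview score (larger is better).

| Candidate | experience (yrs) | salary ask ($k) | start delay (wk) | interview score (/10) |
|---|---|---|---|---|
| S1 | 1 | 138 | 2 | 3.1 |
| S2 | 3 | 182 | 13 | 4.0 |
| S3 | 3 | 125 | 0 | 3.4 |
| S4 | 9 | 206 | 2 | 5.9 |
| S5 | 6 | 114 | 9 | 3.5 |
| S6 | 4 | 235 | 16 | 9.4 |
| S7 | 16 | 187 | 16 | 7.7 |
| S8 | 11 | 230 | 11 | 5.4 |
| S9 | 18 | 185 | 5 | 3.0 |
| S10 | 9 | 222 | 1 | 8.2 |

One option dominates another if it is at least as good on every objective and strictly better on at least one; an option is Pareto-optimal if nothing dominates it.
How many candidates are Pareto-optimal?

S1: dominated by S3 (experience 3≥1, salary ask 125≤138, start delay 0≤2, interview score 3.4≥3.1).
S2: not dominated.
S3: not dominated (best start delay).
S4: not dominated.
S5: not dominated (best salary ask).
S6: not dominated (best interview score).
S7: not dominated.
S8: not dominated.
S9: not dominated (best experience).
S10: not dominated.
Pareto-optimal: S2, S3, S4, S5, S6, S7, S8, S9, S10 → 9.

9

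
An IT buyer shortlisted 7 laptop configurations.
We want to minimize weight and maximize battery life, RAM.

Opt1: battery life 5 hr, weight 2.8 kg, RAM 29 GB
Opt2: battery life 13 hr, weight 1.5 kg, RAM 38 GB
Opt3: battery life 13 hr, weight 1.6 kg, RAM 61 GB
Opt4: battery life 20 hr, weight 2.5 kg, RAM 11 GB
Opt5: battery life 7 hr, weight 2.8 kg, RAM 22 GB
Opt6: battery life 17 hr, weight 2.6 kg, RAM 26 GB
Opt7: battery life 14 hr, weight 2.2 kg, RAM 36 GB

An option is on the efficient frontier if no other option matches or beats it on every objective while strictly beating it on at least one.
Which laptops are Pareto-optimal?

Opt2, Opt3, Opt4, Opt6, Opt7

Opt1: dominated by Opt2 (battery life 13≥5, weight 1.5≤2.8, RAM 38≥29).
Opt2: not dominated (best weight).
Opt3: not dominated (best RAM).
Opt4: not dominated (best battery life).
Opt5: dominated by Opt2 (battery life 13≥7, weight 1.5≤2.8, RAM 38≥22).
Opt6: not dominated.
Opt7: not dominated.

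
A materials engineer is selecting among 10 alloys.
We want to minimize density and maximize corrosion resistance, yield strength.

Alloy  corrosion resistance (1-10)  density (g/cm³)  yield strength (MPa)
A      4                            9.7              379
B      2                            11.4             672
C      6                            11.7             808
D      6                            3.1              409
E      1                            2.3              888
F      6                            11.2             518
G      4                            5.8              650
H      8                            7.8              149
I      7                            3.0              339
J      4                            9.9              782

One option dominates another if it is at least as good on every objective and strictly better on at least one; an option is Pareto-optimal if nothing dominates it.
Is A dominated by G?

G vs A: corrosion resistance 4≥4, density 5.8≤9.7, yield strength 650≥379 — G is at least as good on every objective with at least one strict improvement.

Yes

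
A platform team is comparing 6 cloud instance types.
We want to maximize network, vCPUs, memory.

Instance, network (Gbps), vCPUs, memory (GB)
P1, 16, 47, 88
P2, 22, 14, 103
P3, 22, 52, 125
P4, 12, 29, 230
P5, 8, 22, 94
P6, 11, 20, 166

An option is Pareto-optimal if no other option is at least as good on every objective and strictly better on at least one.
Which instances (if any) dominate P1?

P3

P3: network 22≥16, vCPUs 52≥47, memory 125≥88 — dominates P1.
Others (P2, P4, P5, P6) are each worse than P1 on at least one objective.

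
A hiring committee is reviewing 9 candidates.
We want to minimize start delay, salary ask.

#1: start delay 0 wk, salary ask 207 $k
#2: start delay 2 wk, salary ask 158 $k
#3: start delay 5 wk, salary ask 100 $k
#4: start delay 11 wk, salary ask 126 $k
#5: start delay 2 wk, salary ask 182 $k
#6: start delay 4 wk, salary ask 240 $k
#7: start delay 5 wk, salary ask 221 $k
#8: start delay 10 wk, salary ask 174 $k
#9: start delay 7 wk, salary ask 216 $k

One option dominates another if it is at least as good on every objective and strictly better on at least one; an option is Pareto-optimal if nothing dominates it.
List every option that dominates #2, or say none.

#1: worse on salary ask (207 vs 158).
#3: worse on start delay (5 vs 2).
#4: worse on start delay (11 vs 2).
#5: worse on salary ask (182 vs 158).
#6: worse on start delay (4 vs 2).
#7: worse on start delay (5 vs 2).
#8: worse on start delay (10 vs 2).
#9: worse on start delay (7 vs 2).
No option dominates #2.

none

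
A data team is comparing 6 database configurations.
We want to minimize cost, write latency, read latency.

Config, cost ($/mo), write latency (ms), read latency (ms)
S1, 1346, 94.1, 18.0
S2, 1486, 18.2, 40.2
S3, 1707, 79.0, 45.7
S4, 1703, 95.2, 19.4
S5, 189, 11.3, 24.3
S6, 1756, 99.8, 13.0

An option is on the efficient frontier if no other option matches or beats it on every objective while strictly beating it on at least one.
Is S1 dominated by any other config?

S2: worse on cost (1486 vs 1346).
S3: worse on cost (1707 vs 1346).
S4: worse on cost (1703 vs 1346).
S5: worse on read latency (24.3 vs 18.0).
S6: worse on cost (1756 vs 1346).
No option is at least as good as S1 on every objective and strictly better on one.

No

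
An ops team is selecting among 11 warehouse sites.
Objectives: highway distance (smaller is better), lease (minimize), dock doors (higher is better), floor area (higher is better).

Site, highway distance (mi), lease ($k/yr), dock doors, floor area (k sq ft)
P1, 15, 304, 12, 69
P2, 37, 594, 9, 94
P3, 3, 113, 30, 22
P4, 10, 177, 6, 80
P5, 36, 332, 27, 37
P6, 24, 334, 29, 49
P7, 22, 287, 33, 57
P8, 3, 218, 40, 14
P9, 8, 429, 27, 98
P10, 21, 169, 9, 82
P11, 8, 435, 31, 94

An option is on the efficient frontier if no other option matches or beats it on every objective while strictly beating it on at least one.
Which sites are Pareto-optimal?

P1, P3, P4, P7, P8, P9, P10, P11

P1: not dominated.
P2: dominated by P9 (highway distance 8≤37, lease 429≤594, dock doors 27≥9, floor area 98≥94).
P3: not dominated (best lease).
P4: not dominated.
P5: dominated by P7 (highway distance 22≤36, lease 287≤332, dock doors 33≥27, floor area 57≥37).
P6: dominated by P7 (highway distance 22≤24, lease 287≤334, dock doors 33≥29, floor area 57≥49).
P7: not dominated.
P8: not dominated (best dock doors).
P9: not dominated (best floor area).
P10: not dominated.
P11: not dominated.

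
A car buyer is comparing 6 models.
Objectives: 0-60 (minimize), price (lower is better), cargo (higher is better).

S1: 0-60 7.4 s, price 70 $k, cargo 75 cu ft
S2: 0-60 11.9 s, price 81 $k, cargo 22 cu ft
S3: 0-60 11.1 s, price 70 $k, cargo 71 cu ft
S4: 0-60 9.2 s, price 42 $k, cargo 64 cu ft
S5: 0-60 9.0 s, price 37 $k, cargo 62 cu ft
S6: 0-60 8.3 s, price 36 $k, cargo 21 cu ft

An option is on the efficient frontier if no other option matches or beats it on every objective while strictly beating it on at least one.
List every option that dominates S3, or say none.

S1: 0-60 7.4≤11.1, price 70≤70, cargo 75≥71 — dominates S3.
Others (S2, S4, S5, S6) are each worse than S3 on at least one objective.

S1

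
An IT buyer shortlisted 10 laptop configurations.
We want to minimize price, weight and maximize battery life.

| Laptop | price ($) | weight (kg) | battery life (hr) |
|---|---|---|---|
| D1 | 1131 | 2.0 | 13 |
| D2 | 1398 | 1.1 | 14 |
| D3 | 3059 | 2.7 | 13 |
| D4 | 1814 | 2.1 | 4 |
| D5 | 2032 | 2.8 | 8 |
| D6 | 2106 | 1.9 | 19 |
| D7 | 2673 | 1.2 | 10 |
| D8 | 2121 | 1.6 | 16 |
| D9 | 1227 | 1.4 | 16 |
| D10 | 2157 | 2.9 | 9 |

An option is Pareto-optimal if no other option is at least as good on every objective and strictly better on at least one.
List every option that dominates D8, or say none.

D9: price 1227≤2121, weight 1.4≤1.6, battery life 16≥16 — dominates D8.
Others (D1, D2, D3, D4, D5, D6, D7, D10) are each worse than D8 on at least one objective.

D9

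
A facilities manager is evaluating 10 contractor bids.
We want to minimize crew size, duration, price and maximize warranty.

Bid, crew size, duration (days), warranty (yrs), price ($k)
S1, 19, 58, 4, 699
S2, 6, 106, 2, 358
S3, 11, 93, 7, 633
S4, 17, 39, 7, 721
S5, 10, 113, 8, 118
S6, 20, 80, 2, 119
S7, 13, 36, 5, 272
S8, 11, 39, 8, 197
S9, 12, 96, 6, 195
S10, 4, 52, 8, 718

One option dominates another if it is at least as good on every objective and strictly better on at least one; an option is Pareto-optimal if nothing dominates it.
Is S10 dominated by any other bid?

No

S1: worse on crew size (19 vs 4).
S2: worse on crew size (6 vs 4).
S3: worse on crew size (11 vs 4).
S4: worse on crew size (17 vs 4).
S5: worse on crew size (10 vs 4).
S6: worse on crew size (20 vs 4).
S7: worse on crew size (13 vs 4).
S8: worse on crew size (11 vs 4).
S9: worse on crew size (12 vs 4).
No option is at least as good as S10 on every objective and strictly better on one.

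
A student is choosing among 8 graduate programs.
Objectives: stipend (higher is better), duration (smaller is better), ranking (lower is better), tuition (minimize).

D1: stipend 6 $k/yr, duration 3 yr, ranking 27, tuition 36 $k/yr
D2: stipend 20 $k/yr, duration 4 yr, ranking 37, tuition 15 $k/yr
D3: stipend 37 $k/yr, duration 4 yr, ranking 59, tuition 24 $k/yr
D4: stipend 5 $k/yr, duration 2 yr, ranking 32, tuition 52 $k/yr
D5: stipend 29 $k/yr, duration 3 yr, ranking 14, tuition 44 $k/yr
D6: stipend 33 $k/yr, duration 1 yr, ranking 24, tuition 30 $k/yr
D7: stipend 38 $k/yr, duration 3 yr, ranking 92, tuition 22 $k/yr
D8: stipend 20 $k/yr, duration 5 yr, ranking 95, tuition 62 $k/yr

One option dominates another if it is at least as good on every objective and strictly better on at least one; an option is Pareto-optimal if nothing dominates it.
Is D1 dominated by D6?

Yes

D6 vs D1: stipend 33≥6, duration 1≤3, ranking 24≤27, tuition 30≤36 — D6 is at least as good on every objective with at least one strict improvement.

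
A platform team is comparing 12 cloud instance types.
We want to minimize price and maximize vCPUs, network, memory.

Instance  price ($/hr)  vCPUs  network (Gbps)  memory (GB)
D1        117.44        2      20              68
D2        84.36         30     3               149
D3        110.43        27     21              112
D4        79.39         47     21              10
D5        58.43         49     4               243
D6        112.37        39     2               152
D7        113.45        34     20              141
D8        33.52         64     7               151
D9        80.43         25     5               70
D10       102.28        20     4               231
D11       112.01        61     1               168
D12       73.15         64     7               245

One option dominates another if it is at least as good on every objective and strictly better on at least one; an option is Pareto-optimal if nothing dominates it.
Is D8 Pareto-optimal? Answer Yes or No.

Yes

D1: worse on price (117.44 vs 33.52).
D2: worse on price (84.36 vs 33.52).
D3: worse on price (110.43 vs 33.52).
D4: worse on price (79.39 vs 33.52).
D5: worse on price (58.43 vs 33.52).
D6: worse on price (112.37 vs 33.52).
D7: worse on price (113.45 vs 33.52).
D9: worse on price (80.43 vs 33.52).
D10: worse on price (102.28 vs 33.52).
D11: worse on price (112.01 vs 33.52).
D12: worse on price (73.15 vs 33.52).
No option is at least as good as D8 on every objective and strictly better on one.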